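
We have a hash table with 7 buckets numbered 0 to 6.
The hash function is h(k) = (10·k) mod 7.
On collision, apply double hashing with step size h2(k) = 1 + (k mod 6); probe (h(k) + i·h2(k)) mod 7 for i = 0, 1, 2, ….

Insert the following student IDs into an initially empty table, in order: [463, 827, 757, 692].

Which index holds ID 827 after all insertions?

Insert 463: h=3, slot 3 empty -> index 3.
Insert 827: h=3, h2=6, slot 3 occupied -> index 2.
Insert 757: h=3, h2=2, slot 3 occupied -> index 5.
Insert 692: h=4, slot 4 empty -> index 4.
Table: [_, _, 827, 463, 692, 757, _]

2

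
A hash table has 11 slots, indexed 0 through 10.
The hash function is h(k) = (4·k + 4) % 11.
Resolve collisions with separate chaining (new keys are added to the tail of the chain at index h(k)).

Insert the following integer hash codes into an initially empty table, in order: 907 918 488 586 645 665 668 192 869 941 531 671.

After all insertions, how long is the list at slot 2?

4

Insert 907: h=2, bucket 2 empty → new chain.
Insert 918: h=2, bucket 2 nonempty → append to chain.
Insert 488: h=9, bucket 9 empty → new chain.
Insert 586: h=5, bucket 5 empty → new chain.
Insert 645: h=10, bucket 10 empty → new chain.
Insert 665: h=2, bucket 2 nonempty → append to chain.
Insert 668: h=3, bucket 3 empty → new chain.
Insert 192: h=2, bucket 2 nonempty → append to chain.
Insert 869: h=4, bucket 4 empty → new chain.
Insert 941: h=6, bucket 6 empty → new chain.
Insert 531: h=5, bucket 5 nonempty → append to chain.
Insert 671: h=4, bucket 4 nonempty → append to chain.
Final buckets:
0: .
1: .
2: 907 -> 918 -> 665 -> 192
3: 668
4: 869 -> 671
5: 586 -> 531
6: 941
7: .
8: .
9: 488
10: 645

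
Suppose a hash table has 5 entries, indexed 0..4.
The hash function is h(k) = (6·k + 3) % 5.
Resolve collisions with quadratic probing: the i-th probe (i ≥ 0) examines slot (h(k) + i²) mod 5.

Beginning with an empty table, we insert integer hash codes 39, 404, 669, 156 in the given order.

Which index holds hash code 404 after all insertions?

39 hashes to 2; slot 2 is free => place at 2.
404 hashes to 2; 2 taken => place at 3.
669 hashes to 2; 2,3 taken => place at 1.
156 hashes to 4; slot 4 is free => place at 4.
Table: [∅, 669, 39, 404, 156]

3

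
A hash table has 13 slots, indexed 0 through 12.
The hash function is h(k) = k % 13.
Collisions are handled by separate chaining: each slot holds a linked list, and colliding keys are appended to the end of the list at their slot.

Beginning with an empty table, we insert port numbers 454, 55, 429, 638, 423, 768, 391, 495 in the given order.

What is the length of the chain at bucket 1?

4

454 -> bucket 12
55 -> bucket 3
429 -> bucket 0
638 -> bucket 1
423 -> bucket 7
768 -> bucket 1 (collision)
391 -> bucket 1 (collision)
495 -> bucket 1 (collision)
Final buckets:
0: 429
1: 638 -> 768 -> 391 -> 495
2: ∅
3: 55
4: ∅
5: ∅
6: ∅
7: 423
8: ∅
9: ∅
10: ∅
11: ∅
12: 454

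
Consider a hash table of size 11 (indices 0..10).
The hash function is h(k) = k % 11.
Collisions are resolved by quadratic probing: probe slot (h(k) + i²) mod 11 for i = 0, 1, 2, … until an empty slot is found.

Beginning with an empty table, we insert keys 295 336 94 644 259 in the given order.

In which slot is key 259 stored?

4

295: h=9 → slot 9
336: h=6 → slot 6
94: h=6, probe 6,7 → slot 7
644: h=6, probe 6,7,10 → slot 10
259: h=6, probe 6,7,10,4 → slot 4
Table: [_, _, _, _, 259, _, 336, 94, _, 295, 644]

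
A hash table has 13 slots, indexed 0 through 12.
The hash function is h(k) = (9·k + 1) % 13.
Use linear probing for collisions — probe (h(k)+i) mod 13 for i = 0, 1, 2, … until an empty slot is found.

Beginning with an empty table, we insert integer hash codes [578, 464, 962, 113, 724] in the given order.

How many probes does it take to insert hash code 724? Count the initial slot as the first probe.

3

578 hashes to 3; slot 3 is free -> place at 3.
464 hashes to 4; slot 4 is free -> place at 4.
962 hashes to 1; slot 1 is free -> place at 1.
113 hashes to 4; 4 taken -> place at 5.
724 hashes to 4; 4,5 taken -> place at 6.
Table: [_, 962, _, 578, 464, 113, 724, _, _, _, _, _, _]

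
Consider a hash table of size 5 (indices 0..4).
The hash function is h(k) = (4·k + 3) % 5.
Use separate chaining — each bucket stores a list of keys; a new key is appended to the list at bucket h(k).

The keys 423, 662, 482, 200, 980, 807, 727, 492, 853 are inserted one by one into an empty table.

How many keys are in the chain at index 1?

Insert 423: h=0, bucket 0 empty → new chain.
Insert 662: h=1, bucket 1 empty → new chain.
Insert 482: h=1, bucket 1 nonempty → append to chain.
Insert 200: h=3, bucket 3 empty → new chain.
Insert 980: h=3, bucket 3 nonempty → append to chain.
Insert 807: h=1, bucket 1 nonempty → append to chain.
Insert 727: h=1, bucket 1 nonempty → append to chain.
Insert 492: h=1, bucket 1 nonempty → append to chain.
Insert 853: h=0, bucket 0 nonempty → append to chain.
Final buckets:
0: 423 -> 853
1: 662 -> 482 -> 807 -> 727 -> 492
2: ∅
3: 200 -> 980
4: ∅

5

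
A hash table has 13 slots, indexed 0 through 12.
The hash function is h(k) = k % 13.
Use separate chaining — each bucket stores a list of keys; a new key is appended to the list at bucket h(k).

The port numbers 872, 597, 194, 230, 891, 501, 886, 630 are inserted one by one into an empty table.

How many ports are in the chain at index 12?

2

872 → bucket 1
597 → bucket 12
194 → bucket 12 (collision)
230 → bucket 9
891 → bucket 7
501 → bucket 7 (collision)
886 → bucket 2
630 → bucket 6
Final buckets:
0: -
1: 872
2: 886
3: -
4: -
5: -
6: 630
7: 891 -> 501
8: -
9: 230
10: -
11: -
12: 597 -> 194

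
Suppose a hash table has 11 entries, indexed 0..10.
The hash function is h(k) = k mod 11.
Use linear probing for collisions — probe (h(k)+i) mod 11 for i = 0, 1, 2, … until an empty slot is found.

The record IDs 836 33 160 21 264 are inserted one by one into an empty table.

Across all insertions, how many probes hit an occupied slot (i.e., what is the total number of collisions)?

Insert 836: h=0, slot 0 empty => index 0.
Insert 33: h=0, slot 0 occupied => index 1.
Insert 160: h=6, slot 6 empty => index 6.
Insert 21: h=10, slot 10 empty => index 10.
Insert 264: h=0, slots 0,1 occupied => index 2.
Table: [836, 33, 264, —, —, —, 160, —, —, —, 21]

3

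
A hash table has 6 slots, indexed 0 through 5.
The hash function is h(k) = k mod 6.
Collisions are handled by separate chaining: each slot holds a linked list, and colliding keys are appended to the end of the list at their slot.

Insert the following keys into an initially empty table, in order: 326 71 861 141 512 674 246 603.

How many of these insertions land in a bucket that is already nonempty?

Insert 326: h=2, bucket 2 empty → new chain.
Insert 71: h=5, bucket 5 empty → new chain.
Insert 861: h=3, bucket 3 empty → new chain.
Insert 141: h=3, bucket 3 nonempty → append to chain.
Insert 512: h=2, bucket 2 nonempty → append to chain.
Insert 674: h=2, bucket 2 nonempty → append to chain.
Insert 246: h=0, bucket 0 empty → new chain.
Insert 603: h=3, bucket 3 nonempty → append to chain.
Final buckets:
0: 246
1: —
2: 326 -> 512 -> 674
3: 861 -> 141 -> 603
4: —
5: 71

4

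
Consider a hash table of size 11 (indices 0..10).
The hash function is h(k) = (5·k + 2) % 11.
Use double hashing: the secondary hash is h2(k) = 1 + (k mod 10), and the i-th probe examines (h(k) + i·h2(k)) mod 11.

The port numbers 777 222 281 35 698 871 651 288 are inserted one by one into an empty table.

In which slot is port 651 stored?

777 hashes to 4; slot 4 is free => place at 4.
222 hashes to 1; slot 1 is free => place at 1.
281 hashes to 10; slot 10 is free => place at 10.
35 hashes to 1, h2=6; 1 taken => place at 7.
698 hashes to 5; slot 5 is free => place at 5.
871 hashes to 1, h2=2; 1 taken => place at 3.
651 hashes to 1, h2=2; 1,3,5,7 taken => place at 9.
288 hashes to 1, h2=9; 1,10 taken => place at 8.
Table: [., 222, ., 871, 777, 698, ., 35, 288, 651, 281]

9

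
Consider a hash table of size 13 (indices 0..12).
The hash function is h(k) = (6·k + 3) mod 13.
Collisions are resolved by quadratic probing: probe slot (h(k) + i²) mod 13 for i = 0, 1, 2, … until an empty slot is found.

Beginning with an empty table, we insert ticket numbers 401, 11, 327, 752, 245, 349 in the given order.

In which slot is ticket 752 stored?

8

Insert 401: h=4, slot 4 empty → index 4.
Insert 11: h=4, slot 4 occupied → index 5.
Insert 327: h=2, slot 2 empty → index 2.
Insert 752: h=4, slots 4,5 occupied → index 8.
Insert 245: h=4, slots 4,5,8 occupied → index 0.
Insert 349: h=4, slots 4,5,8,0 occupied → index 7.
Table: [245, ∅, 327, ∅, 401, 11, ∅, 349, 752, ∅, ∅, ∅, ∅]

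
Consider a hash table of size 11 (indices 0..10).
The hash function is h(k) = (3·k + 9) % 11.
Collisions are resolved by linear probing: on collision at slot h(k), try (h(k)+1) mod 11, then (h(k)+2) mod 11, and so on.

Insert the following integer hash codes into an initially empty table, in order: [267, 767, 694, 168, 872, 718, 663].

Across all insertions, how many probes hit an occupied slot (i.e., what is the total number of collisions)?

12

267: h=7 => slot 7
767: h=0 => slot 0
694: h=1 => slot 1
168: h=7, probe 7,8 => slot 8
872: h=7, probe 7,8,9 => slot 9
718: h=7, probe 7,8,9,10 => slot 10
663: h=7, probe 7,8,9,10,0,1,2 => slot 2
Table: [767, 694, 663, ., ., ., ., 267, 168, 872, 718]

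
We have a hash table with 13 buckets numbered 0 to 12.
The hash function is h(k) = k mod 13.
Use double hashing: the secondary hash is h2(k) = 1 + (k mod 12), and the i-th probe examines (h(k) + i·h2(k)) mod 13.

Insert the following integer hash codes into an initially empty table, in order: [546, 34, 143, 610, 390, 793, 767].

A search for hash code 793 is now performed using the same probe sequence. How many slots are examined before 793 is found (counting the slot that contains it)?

2

Insert 546: h=0, slot 0 empty -> index 0.
Insert 34: h=8, slot 8 empty -> index 8.
Insert 143: h=0, h2=12, slot 0 occupied -> index 12.
Insert 610: h=12, h2=11, slot 12 occupied -> index 10.
Insert 390: h=0, h2=7, slot 0 occupied -> index 7.
Insert 793: h=0, h2=2, slot 0 occupied -> index 2.
Insert 767: h=0, h2=12, slots 0,12 occupied -> index 11.
Table: [546, _, 793, _, _, _, _, 390, 34, _, 610, 767, 143]
Lookup 793: h=0, h2=2, probe 0,2 → found at 2.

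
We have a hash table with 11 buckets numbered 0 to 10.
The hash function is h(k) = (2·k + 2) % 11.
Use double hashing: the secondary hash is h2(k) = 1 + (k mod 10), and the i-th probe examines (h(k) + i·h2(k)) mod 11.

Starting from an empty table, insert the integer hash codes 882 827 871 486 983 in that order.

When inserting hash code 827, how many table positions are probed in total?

Insert 882: h=6, slot 6 empty → index 6.
Insert 827: h=6, h2=8, slot 6 occupied → index 3.
Insert 871: h=6, h2=2, slot 6 occupied → index 8.
Insert 486: h=6, h2=7, slot 6 occupied → index 2.
Insert 983: h=10, slot 10 empty → index 10.
Table: [—, —, 486, 827, —, —, 882, —, 871, —, 983]

2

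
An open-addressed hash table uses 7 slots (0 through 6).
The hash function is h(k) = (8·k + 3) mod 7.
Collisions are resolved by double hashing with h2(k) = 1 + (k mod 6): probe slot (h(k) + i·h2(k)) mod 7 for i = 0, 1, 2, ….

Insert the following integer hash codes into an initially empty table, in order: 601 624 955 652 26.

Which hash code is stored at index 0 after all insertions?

601 hashes to 2; slot 2 is free → place at 2.
624 hashes to 4; slot 4 is free → place at 4.
955 hashes to 6; slot 6 is free → place at 6.
652 hashes to 4, h2=5; 4,2 taken → place at 0.
26 hashes to 1; slot 1 is free → place at 1.
Table: [652, 26, 601, ., 624, ., 955]

652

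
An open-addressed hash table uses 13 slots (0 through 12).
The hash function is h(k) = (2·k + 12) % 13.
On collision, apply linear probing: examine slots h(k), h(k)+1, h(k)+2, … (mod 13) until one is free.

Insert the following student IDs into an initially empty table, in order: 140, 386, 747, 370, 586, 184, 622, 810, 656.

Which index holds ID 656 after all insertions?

140: h=6 -> slot 6
386: h=4 -> slot 4
747: h=11 -> slot 11
370: h=11, probe 11,12 -> slot 12
586: h=1 -> slot 1
184: h=3 -> slot 3
622: h=8 -> slot 8
810: h=7 -> slot 7
656: h=11, probe 11,12,0 -> slot 0
Table: [656, 586, -, 184, 386, -, 140, 810, 622, -, -, 747, 370]

0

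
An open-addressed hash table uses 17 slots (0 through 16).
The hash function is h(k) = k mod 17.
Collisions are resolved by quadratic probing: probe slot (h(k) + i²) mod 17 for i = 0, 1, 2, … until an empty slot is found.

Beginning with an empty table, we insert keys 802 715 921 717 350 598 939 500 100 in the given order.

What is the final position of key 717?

Insert 802: h=3, slot 3 empty -> index 3.
Insert 715: h=1, slot 1 empty -> index 1.
Insert 921: h=3, slot 3 occupied -> index 4.
Insert 717: h=3, slots 3,4 occupied -> index 7.
Insert 350: h=10, slot 10 empty -> index 10.
Insert 598: h=3, slots 3,4,7 occupied -> index 12.
Insert 939: h=4, slot 4 occupied -> index 5.
Insert 500: h=7, slot 7 occupied -> index 8.
Insert 100: h=15, slot 15 empty -> index 15.
Table: [∅, 715, ∅, 802, 921, 939, ∅, 717, 500, ∅, 350, ∅, 598, ∅, ∅, 100, ∅]

7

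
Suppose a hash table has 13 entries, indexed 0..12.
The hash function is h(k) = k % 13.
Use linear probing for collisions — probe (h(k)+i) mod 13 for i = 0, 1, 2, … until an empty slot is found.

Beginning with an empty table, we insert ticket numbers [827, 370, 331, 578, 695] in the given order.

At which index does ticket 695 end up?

10

827: h=8 => slot 8
370: h=6 => slot 6
331: h=6, probe 6,7 => slot 7
578: h=6, probe 6,7,8,9 => slot 9
695: h=6, probe 6,7,8,9,10 => slot 10
Table: [_, _, _, _, _, _, 370, 331, 827, 578, 695, _, _]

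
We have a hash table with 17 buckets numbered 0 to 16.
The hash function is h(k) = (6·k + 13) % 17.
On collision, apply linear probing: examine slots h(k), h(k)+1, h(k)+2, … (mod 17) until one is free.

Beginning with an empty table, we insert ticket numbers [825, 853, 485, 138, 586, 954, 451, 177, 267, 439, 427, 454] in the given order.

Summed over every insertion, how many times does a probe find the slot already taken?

12

825 hashes to 16; slot 16 is free => place at 16.
853 hashes to 14; slot 14 is free => place at 14.
485 hashes to 16; 16 taken => place at 0.
138 hashes to 8; slot 8 is free => place at 8.
586 hashes to 10; slot 10 is free => place at 10.
954 hashes to 8; 8 taken => place at 9.
451 hashes to 16; 16,0 taken => place at 1.
177 hashes to 4; slot 4 is free => place at 4.
267 hashes to 0; 0,1 taken => place at 2.
439 hashes to 12; slot 12 is free => place at 12.
427 hashes to 8; 8,9,10 taken => place at 11.
454 hashes to 0; 0,1,2 taken => place at 3.
Table: [485, 451, 267, 454, 177, ., ., ., 138, 954, 586, 427, 439, ., 853, ., 825]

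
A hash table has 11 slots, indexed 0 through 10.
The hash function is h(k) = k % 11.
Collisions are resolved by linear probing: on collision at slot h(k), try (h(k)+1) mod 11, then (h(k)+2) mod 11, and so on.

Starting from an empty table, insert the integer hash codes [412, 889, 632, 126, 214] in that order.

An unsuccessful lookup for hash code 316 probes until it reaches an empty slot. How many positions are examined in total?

3

Insert 412: h=5, slot 5 empty -> index 5.
Insert 889: h=9, slot 9 empty -> index 9.
Insert 632: h=5, slot 5 occupied -> index 6.
Insert 126: h=5, slots 5,6 occupied -> index 7.
Insert 214: h=5, slots 5,6,7 occupied -> index 8.
Table: [∅, ∅, ∅, ∅, ∅, 412, 632, 126, 214, 889, ∅]
Lookup 316: h=8, probe 8,9,10 → slot 10 empty, not found.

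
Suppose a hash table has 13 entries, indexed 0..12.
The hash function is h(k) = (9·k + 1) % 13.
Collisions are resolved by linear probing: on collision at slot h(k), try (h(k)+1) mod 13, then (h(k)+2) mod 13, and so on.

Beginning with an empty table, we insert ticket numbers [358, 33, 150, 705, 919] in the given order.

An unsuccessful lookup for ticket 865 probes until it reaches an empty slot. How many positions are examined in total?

5

Insert 358: h=12, slot 12 empty -> index 12.
Insert 33: h=12, slot 12 occupied -> index 0.
Insert 150: h=12, slots 12,0 occupied -> index 1.
Insert 705: h=2, slot 2 empty -> index 2.
Insert 919: h=4, slot 4 empty -> index 4.
Table: [33, 150, 705, ∅, 919, ∅, ∅, ∅, ∅, ∅, ∅, ∅, 358]
Lookup 865: h=12, probe 12,0,1,2,3 → slot 3 empty, not found.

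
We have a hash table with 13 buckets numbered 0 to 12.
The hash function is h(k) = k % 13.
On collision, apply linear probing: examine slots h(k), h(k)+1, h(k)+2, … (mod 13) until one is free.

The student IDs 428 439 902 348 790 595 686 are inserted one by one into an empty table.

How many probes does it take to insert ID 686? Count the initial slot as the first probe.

Insert 428: h=12, slot 12 empty → index 12.
Insert 439: h=10, slot 10 empty → index 10.
Insert 902: h=5, slot 5 empty → index 5.
Insert 348: h=10, slot 10 occupied → index 11.
Insert 790: h=10, slots 10,11,12 occupied → index 0.
Insert 595: h=10, slots 10,11,12,0 occupied → index 1.
Insert 686: h=10, slots 10,11,12,0,1 occupied → index 2.
Table: [790, 595, 686, —, —, 902, —, —, —, —, 439, 348, 428]

6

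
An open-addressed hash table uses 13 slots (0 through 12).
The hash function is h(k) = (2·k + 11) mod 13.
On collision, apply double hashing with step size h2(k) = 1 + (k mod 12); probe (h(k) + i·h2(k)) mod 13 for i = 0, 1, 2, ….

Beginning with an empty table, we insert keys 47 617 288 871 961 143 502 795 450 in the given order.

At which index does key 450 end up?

3

Insert 47: h=1, slot 1 empty => index 1.
Insert 617: h=10, slot 10 empty => index 10.
Insert 288: h=2, slot 2 empty => index 2.
Insert 871: h=11, slot 11 empty => index 11.
Insert 961: h=9, slot 9 empty => index 9.
Insert 143: h=11, h2=12, slots 11,10,9 occupied => index 8.
Insert 502: h=1, h2=11, slot 1 occupied => index 12.
Insert 795: h=2, h2=4, slot 2 occupied => index 6.
Insert 450: h=1, h2=7, slots 1,8,2,9 occupied => index 3.
Table: [—, 47, 288, 450, —, —, 795, —, 143, 961, 617, 871, 502]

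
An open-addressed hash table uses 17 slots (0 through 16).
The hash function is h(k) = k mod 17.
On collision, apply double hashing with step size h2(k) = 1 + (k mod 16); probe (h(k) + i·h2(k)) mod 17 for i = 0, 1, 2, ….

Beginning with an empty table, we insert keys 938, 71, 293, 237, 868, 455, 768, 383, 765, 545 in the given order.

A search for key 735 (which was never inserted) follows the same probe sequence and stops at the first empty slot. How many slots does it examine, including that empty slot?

3

938 hashes to 3; slot 3 is free → place at 3.
71 hashes to 3, h2=8; 3 taken → place at 11.
293 hashes to 4; slot 4 is free → place at 4.
237 hashes to 16; slot 16 is free → place at 16.
868 hashes to 1; slot 1 is free → place at 1.
455 hashes to 13; slot 13 is free → place at 13.
768 hashes to 3, h2=1; 3,4 taken → place at 5.
383 hashes to 9; slot 9 is free → place at 9.
765 hashes to 0; slot 0 is free → place at 0.
545 hashes to 1, h2=2; 1,3,5 taken → place at 7.
Table: [765, 868, ., 938, 293, 768, ., 545, ., 383, ., 71, ., 455, ., ., 237]
Lookup 735: h=4, h2=16, probe 4,3,2 → slot 2 empty, not found.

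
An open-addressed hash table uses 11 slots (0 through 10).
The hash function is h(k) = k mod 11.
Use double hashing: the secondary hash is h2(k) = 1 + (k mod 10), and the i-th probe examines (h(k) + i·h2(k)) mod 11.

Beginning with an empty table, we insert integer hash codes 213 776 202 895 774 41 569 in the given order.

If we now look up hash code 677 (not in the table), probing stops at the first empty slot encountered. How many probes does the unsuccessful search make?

Insert 213: h=4, slot 4 empty → index 4.
Insert 776: h=6, slot 6 empty → index 6.
Insert 202: h=4, h2=3, slot 4 occupied → index 7.
Insert 895: h=4, h2=6, slot 4 occupied → index 10.
Insert 774: h=4, h2=5, slot 4 occupied → index 9.
Insert 41: h=8, slot 8 empty → index 8.
Insert 569: h=8, h2=10, slots 8,7,6 occupied → index 5.
Table: [-, -, -, -, 213, 569, 776, 202, 41, 774, 895]
Lookup 677: h=6, h2=8, probe 6,3 → slot 3 empty, not found.

2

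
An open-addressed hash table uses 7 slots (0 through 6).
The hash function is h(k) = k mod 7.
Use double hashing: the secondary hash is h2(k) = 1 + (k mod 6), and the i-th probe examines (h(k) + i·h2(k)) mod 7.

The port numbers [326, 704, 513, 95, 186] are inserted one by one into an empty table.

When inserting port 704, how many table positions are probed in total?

Insert 326: h=4, slot 4 empty -> index 4.
Insert 704: h=4, h2=3, slot 4 occupied -> index 0.
Insert 513: h=2, slot 2 empty -> index 2.
Insert 95: h=4, h2=6, slot 4 occupied -> index 3.
Insert 186: h=4, h2=1, slot 4 occupied -> index 5.
Table: [704, -, 513, 95, 326, 186, -]

2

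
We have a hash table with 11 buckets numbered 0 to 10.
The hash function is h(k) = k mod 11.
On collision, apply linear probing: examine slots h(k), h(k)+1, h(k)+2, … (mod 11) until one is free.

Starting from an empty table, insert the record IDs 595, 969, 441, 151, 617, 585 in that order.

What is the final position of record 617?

4

Insert 595: h=1, slot 1 empty → index 1.
Insert 969: h=1, slot 1 occupied → index 2.
Insert 441: h=1, slots 1,2 occupied → index 3.
Insert 151: h=8, slot 8 empty → index 8.
Insert 617: h=1, slots 1,2,3 occupied → index 4.
Insert 585: h=2, slots 2,3,4 occupied → index 5.
Table: [-, 595, 969, 441, 617, 585, -, -, 151, -, -]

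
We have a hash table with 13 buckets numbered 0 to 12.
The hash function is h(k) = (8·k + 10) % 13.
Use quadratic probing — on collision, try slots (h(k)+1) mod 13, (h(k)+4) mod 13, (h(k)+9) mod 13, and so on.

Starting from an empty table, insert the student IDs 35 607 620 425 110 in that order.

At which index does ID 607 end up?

Insert 35: h=4, slot 4 empty => index 4.
Insert 607: h=4, slot 4 occupied => index 5.
Insert 620: h=4, slots 4,5 occupied => index 8.
Insert 425: h=4, slots 4,5,8 occupied => index 0.
Insert 110: h=6, slot 6 empty => index 6.
Table: [425, _, _, _, 35, 607, 110, _, 620, _, _, _, _]

5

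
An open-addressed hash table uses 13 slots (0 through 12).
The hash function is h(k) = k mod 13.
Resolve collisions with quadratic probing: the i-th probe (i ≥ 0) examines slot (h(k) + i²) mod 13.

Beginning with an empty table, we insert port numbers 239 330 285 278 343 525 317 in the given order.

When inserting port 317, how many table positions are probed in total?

239: h=5 -> slot 5
330: h=5, probe 5,6 -> slot 6
285: h=12 -> slot 12
278: h=5, probe 5,6,9 -> slot 9
343: h=5, probe 5,6,9,1 -> slot 1
525: h=5, probe 5,6,9,1,8 -> slot 8
317: h=5, probe 5,6,9,1,8,4 -> slot 4
Table: [_, 343, _, _, 317, 239, 330, _, 525, 278, _, _, 285]

6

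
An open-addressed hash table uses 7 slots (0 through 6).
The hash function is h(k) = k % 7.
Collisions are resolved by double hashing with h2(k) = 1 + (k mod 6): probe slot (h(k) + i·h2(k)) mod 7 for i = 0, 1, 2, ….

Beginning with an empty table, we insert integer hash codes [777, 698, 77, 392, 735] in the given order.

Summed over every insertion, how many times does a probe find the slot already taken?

3

Insert 777: h=0, slot 0 empty → index 0.
Insert 698: h=5, slot 5 empty → index 5.
Insert 77: h=0, h2=6, slot 0 occupied → index 6.
Insert 392: h=0, h2=3, slot 0 occupied → index 3.
Insert 735: h=0, h2=4, slot 0 occupied → index 4.
Table: [777, ., ., 392, 735, 698, 77]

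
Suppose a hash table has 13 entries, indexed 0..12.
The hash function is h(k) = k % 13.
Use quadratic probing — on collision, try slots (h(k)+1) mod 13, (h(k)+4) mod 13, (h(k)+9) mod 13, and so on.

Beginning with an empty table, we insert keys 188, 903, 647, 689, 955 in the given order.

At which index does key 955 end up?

Insert 188: h=6, slot 6 empty → index 6.
Insert 903: h=6, slot 6 occupied → index 7.
Insert 647: h=10, slot 10 empty → index 10.
Insert 689: h=0, slot 0 empty → index 0.
Insert 955: h=6, slots 6,7,10 occupied → index 2.
Table: [689, -, 955, -, -, -, 188, 903, -, -, 647, -, -]

2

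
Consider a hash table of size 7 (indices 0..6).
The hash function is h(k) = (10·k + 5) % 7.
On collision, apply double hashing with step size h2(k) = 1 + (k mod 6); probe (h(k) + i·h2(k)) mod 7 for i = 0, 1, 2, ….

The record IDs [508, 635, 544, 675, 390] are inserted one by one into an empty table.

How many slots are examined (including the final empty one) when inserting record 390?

3

508 hashes to 3; slot 3 is free -> place at 3.
635 hashes to 6; slot 6 is free -> place at 6.
544 hashes to 6, h2=5; 6 taken -> place at 4.
675 hashes to 0; slot 0 is free -> place at 0.
390 hashes to 6, h2=1; 6,0 taken -> place at 1.
Table: [675, 390, —, 508, 544, —, 635]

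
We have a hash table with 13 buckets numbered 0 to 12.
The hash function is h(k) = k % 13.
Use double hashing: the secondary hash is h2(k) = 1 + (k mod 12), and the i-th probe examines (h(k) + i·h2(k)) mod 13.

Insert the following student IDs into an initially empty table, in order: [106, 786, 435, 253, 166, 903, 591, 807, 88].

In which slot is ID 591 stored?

106 hashes to 2; slot 2 is free => place at 2.
786 hashes to 6; slot 6 is free => place at 6.
435 hashes to 6, h2=4; 6 taken => place at 10.
253 hashes to 6, h2=2; 6 taken => place at 8.
166 hashes to 10, h2=11; 10,8,6 taken => place at 4.
903 hashes to 6, h2=4; 6,10 taken => place at 1.
591 hashes to 6, h2=4; 6,10,1 taken => place at 5.
807 hashes to 1, h2=4; 1,5 taken => place at 9.
88 hashes to 10, h2=5; 10,2 taken => place at 7.
Table: [∅, 903, 106, ∅, 166, 591, 786, 88, 253, 807, 435, ∅, ∅]

5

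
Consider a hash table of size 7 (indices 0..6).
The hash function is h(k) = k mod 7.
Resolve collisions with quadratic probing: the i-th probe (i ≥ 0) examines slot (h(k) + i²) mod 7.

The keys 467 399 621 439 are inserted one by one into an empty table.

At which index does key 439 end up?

Insert 467: h=5, slot 5 empty -> index 5.
Insert 399: h=0, slot 0 empty -> index 0.
Insert 621: h=5, slot 5 occupied -> index 6.
Insert 439: h=5, slots 5,6 occupied -> index 2.
Table: [399, -, 439, -, -, 467, 621]

2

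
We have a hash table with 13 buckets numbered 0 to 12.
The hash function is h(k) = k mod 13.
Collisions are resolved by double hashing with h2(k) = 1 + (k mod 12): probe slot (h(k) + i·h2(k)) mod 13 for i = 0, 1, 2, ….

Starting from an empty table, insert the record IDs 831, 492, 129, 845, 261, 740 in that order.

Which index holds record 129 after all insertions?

Insert 831: h=12, slot 12 empty → index 12.
Insert 492: h=11, slot 11 empty → index 11.
Insert 129: h=12, h2=10, slot 12 occupied → index 9.
Insert 845: h=0, slot 0 empty → index 0.
Insert 261: h=1, slot 1 empty → index 1.
Insert 740: h=12, h2=9, slot 12 occupied → index 8.
Table: [845, 261, ∅, ∅, ∅, ∅, ∅, ∅, 740, 129, ∅, 492, 831]

9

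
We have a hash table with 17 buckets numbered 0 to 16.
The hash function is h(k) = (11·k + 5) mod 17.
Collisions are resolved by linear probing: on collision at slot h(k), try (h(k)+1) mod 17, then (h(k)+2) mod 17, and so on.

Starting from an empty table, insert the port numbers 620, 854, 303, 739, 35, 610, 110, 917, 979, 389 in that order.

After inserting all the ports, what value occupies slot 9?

620 hashes to 8; slot 8 is free => place at 8.
854 hashes to 15; slot 15 is free => place at 15.
303 hashes to 6; slot 6 is free => place at 6.
739 hashes to 8; 8 taken => place at 9.
35 hashes to 16; slot 16 is free => place at 16.
610 hashes to 0; slot 0 is free => place at 0.
110 hashes to 8; 8,9 taken => place at 10.
917 hashes to 11; slot 11 is free => place at 11.
979 hashes to 13; slot 13 is free => place at 13.
389 hashes to 0; 0 taken => place at 1.
Table: [610, 389, ., ., ., ., 303, ., 620, 739, 110, 917, ., 979, ., 854, 35]

739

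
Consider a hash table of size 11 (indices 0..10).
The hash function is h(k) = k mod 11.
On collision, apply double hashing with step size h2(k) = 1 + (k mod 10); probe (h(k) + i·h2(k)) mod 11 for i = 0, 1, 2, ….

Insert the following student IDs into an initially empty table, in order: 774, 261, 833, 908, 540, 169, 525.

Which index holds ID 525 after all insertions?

Insert 774: h=4, slot 4 empty → index 4.
Insert 261: h=8, slot 8 empty → index 8.
Insert 833: h=8, h2=4, slot 8 occupied → index 1.
Insert 908: h=6, slot 6 empty → index 6.
Insert 540: h=1, h2=1, slot 1 occupied → index 2.
Insert 169: h=4, h2=10, slot 4 occupied → index 3.
Insert 525: h=8, h2=6, slots 8,3 occupied → index 9.
Table: [_, 833, 540, 169, 774, _, 908, _, 261, 525, _]

9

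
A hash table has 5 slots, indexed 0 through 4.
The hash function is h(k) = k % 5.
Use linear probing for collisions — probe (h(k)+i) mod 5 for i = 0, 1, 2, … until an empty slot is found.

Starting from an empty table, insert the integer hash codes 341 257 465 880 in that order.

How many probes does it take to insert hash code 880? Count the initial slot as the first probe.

Insert 341: h=1, slot 1 empty → index 1.
Insert 257: h=2, slot 2 empty → index 2.
Insert 465: h=0, slot 0 empty → index 0.
Insert 880: h=0, slots 0,1,2 occupied → index 3.
Table: [465, 341, 257, 880, _]

4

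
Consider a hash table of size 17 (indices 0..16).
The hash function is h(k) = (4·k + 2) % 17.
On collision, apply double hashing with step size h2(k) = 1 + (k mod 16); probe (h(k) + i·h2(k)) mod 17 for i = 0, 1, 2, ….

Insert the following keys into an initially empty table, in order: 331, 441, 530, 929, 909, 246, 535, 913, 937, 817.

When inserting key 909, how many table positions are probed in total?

3

Insert 331: h=0, slot 0 empty => index 0.
Insert 441: h=15, slot 15 empty => index 15.
Insert 530: h=14, slot 14 empty => index 14.
Insert 929: h=12, slot 12 empty => index 12.
Insert 909: h=0, h2=14, slots 0,14 occupied => index 11.
Insert 246: h=0, h2=7, slot 0 occupied => index 7.
Insert 535: h=0, h2=8, slot 0 occupied => index 8.
Insert 913: h=16, slot 16 empty => index 16.
Insert 937: h=10, slot 10 empty => index 10.
Insert 817: h=6, slot 6 empty => index 6.
Table: [331, ∅, ∅, ∅, ∅, ∅, 817, 246, 535, ∅, 937, 909, 929, ∅, 530, 441, 913]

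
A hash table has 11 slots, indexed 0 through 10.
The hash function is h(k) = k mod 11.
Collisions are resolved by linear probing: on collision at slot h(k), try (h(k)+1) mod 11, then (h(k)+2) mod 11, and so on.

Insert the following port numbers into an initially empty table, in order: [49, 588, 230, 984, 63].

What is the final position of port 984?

49 hashes to 5; slot 5 is free → place at 5.
588 hashes to 5; 5 taken → place at 6.
230 hashes to 10; slot 10 is free → place at 10.
984 hashes to 5; 5,6 taken → place at 7.
63 hashes to 8; slot 8 is free → place at 8.
Table: [., ., ., ., ., 49, 588, 984, 63, ., 230]

7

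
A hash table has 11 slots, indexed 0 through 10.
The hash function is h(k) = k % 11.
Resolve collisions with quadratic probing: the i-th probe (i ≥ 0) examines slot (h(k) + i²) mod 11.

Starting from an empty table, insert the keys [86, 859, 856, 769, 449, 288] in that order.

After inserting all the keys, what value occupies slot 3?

288

86 hashes to 9; slot 9 is free => place at 9.
859 hashes to 1; slot 1 is free => place at 1.
856 hashes to 9; 9 taken => place at 10.
769 hashes to 10; 10 taken => place at 0.
449 hashes to 9; 9,10 taken => place at 2.
288 hashes to 2; 2 taken => place at 3.
Table: [769, 859, 449, 288, ., ., ., ., ., 86, 856]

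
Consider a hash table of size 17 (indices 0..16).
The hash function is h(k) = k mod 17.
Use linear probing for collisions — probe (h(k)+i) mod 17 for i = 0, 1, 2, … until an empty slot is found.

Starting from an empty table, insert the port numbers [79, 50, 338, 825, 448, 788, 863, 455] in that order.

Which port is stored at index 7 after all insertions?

788

Insert 79: h=11, slot 11 empty => index 11.
Insert 50: h=16, slot 16 empty => index 16.
Insert 338: h=15, slot 15 empty => index 15.
Insert 825: h=9, slot 9 empty => index 9.
Insert 448: h=6, slot 6 empty => index 6.
Insert 788: h=6, slot 6 occupied => index 7.
Insert 863: h=13, slot 13 empty => index 13.
Insert 455: h=13, slot 13 occupied => index 14.
Table: [—, —, —, —, —, —, 448, 788, —, 825, —, 79, —, 863, 455, 338, 50]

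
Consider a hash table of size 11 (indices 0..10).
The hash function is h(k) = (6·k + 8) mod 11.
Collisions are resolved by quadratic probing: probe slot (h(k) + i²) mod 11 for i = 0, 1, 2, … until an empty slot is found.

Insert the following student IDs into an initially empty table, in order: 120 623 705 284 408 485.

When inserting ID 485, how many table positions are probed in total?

4

Insert 120: h=2, slot 2 empty => index 2.
Insert 623: h=6, slot 6 empty => index 6.
Insert 705: h=3, slot 3 empty => index 3.
Insert 284: h=7, slot 7 empty => index 7.
Insert 408: h=3, slot 3 occupied => index 4.
Insert 485: h=3, slots 3,4,7 occupied => index 1.
Table: [—, 485, 120, 705, 408, —, 623, 284, —, —, —]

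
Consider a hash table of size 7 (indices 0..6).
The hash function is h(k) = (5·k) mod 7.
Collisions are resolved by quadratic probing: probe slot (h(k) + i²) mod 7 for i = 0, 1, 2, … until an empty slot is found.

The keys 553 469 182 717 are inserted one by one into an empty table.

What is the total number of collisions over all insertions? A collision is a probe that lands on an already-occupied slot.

553: h=0 -> slot 0
469: h=0, probe 0,1 -> slot 1
182: h=0, probe 0,1,4 -> slot 4
717: h=1, probe 1,2 -> slot 2
Table: [553, 469, 717, ∅, 182, ∅, ∅]

4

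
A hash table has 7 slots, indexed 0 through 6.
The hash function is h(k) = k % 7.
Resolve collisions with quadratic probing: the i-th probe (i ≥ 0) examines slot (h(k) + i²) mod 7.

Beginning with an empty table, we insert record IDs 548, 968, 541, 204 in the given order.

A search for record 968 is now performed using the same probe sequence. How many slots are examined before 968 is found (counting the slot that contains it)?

Insert 548: h=2, slot 2 empty → index 2.
Insert 968: h=2, slot 2 occupied → index 3.
Insert 541: h=2, slots 2,3 occupied → index 6.
Insert 204: h=1, slot 1 empty → index 1.
Table: [., 204, 548, 968, ., ., 541]
Lookup 968: h=2, probe 2,3 → found at 3.

2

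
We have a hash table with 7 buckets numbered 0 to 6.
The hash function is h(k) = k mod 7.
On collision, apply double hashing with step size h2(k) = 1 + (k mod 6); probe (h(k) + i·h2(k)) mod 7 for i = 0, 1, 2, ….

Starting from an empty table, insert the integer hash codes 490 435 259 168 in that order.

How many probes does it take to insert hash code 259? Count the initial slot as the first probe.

490: h=0 → slot 0
435: h=1 → slot 1
259: h=0, h2=2, probe 0,2 → slot 2
168: h=0, h2=1, probe 0,1,2,3 → slot 3
Table: [490, 435, 259, 168, _, _, _]

2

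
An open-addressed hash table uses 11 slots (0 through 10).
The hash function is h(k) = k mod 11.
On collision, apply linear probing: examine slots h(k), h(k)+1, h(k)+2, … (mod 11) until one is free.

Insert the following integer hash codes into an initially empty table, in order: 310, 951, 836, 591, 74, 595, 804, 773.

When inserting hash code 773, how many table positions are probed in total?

2

Insert 310: h=2, slot 2 empty -> index 2.
Insert 951: h=5, slot 5 empty -> index 5.
Insert 836: h=0, slot 0 empty -> index 0.
Insert 591: h=8, slot 8 empty -> index 8.
Insert 74: h=8, slot 8 occupied -> index 9.
Insert 595: h=1, slot 1 empty -> index 1.
Insert 804: h=1, slots 1,2 occupied -> index 3.
Insert 773: h=3, slot 3 occupied -> index 4.
Table: [836, 595, 310, 804, 773, 951, —, —, 591, 74, —]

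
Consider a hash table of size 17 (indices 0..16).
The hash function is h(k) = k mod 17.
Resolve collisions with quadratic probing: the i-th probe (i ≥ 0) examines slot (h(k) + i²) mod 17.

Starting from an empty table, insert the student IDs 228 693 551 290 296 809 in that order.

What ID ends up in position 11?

228 hashes to 7; slot 7 is free → place at 7.
693 hashes to 13; slot 13 is free → place at 13.
551 hashes to 7; 7 taken → place at 8.
290 hashes to 1; slot 1 is free → place at 1.
296 hashes to 7; 7,8 taken → place at 11.
809 hashes to 10; slot 10 is free → place at 10.
Table: [-, 290, -, -, -, -, -, 228, 551, -, 809, 296, -, 693, -, -, -]

296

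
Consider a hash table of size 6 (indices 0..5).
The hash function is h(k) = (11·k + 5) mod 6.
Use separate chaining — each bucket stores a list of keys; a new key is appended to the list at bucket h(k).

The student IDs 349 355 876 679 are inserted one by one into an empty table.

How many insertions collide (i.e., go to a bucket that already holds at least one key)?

Insert 349: h=4, bucket 4 empty -> new chain.
Insert 355: h=4, bucket 4 nonempty -> append to chain.
Insert 876: h=5, bucket 5 empty -> new chain.
Insert 679: h=4, bucket 4 nonempty -> append to chain.
Final buckets:
0: -
1: -
2: -
3: -
4: 349 -> 355 -> 679
5: 876

2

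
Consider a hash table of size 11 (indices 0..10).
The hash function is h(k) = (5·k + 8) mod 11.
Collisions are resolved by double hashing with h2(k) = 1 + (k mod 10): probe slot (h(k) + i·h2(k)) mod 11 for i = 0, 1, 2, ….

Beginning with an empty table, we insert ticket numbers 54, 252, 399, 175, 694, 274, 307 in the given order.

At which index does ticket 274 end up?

Insert 54: h=3, slot 3 empty → index 3.
Insert 252: h=3, h2=3, slot 3 occupied → index 6.
Insert 399: h=1, slot 1 empty → index 1.
Insert 175: h=3, h2=6, slot 3 occupied → index 9.
Insert 694: h=2, slot 2 empty → index 2.
Insert 274: h=3, h2=5, slot 3 occupied → index 8.
Insert 307: h=3, h2=8, slot 3 occupied → index 0.
Table: [307, 399, 694, 54, _, _, 252, _, 274, 175, _]

8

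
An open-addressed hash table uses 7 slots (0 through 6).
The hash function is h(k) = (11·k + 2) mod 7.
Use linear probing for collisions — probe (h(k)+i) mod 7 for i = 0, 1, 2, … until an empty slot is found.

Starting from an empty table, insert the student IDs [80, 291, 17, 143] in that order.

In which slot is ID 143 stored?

2

Insert 80: h=0, slot 0 empty => index 0.
Insert 291: h=4, slot 4 empty => index 4.
Insert 17: h=0, slot 0 occupied => index 1.
Insert 143: h=0, slots 0,1 occupied => index 2.
Table: [80, 17, 143, ∅, 291, ∅, ∅]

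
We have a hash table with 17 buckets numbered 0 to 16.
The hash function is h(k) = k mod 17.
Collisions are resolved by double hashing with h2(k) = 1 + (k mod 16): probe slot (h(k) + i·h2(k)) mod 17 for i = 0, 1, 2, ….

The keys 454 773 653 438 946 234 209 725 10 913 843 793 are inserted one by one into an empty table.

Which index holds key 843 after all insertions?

Insert 454: h=12, slot 12 empty => index 12.
Insert 773: h=8, slot 8 empty => index 8.
Insert 653: h=7, slot 7 empty => index 7.
Insert 438: h=13, slot 13 empty => index 13.
Insert 946: h=11, slot 11 empty => index 11.
Insert 234: h=13, h2=11, slots 13,7 occupied => index 1.
Insert 209: h=5, slot 5 empty => index 5.
Insert 725: h=11, h2=6, slot 11 occupied => index 0.
Insert 10: h=10, slot 10 empty => index 10.
Insert 913: h=12, h2=2, slot 12 occupied => index 14.
Insert 843: h=10, h2=12, slots 10,5,0,12,7 occupied => index 2.
Insert 793: h=11, h2=10, slot 11 occupied => index 4.
Table: [725, 234, 843, ., 793, 209, ., 653, 773, ., 10, 946, 454, 438, 913, ., .]

2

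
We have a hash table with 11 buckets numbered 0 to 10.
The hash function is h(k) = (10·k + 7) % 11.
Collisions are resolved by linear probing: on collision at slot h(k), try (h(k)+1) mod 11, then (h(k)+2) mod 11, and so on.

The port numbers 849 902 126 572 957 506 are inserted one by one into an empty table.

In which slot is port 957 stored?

9

Insert 849: h=5, slot 5 empty -> index 5.
Insert 902: h=7, slot 7 empty -> index 7.
Insert 126: h=2, slot 2 empty -> index 2.
Insert 572: h=7, slot 7 occupied -> index 8.
Insert 957: h=7, slots 7,8 occupied -> index 9.
Insert 506: h=7, slots 7,8,9 occupied -> index 10.
Table: [_, _, 126, _, _, 849, _, 902, 572, 957, 506]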